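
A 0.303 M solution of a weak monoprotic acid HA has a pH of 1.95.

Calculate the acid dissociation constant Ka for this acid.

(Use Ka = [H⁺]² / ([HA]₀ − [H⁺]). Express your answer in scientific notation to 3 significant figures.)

[H⁺] = 10^(−pH) = 10^(−1.95) = 1.122e-02 M. For HA ⇌ H⁺ + A⁻, Ka = [H⁺][A⁻]/[HA] = [H⁺]² / ([HA]₀ − [H⁺]) = (1.122e-02)² / (0.303 − 1.122e-02) = 4.31e-04.

K_a = 4.31e-04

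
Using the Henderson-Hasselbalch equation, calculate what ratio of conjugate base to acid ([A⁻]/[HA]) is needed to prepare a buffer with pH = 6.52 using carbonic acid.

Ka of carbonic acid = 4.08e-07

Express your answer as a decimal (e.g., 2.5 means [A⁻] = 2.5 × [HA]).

pKa = -log(4.08e-07) = 6.3893. pH = pKa + log([A⁻]/[HA]), so log([A⁻]/[HA]) = pH − pKa = 6.52 − 6.3893 = 0.1307. [A⁻]/[HA] = 10^(0.1307) = 1.35

[A⁻]/[HA] = 1.35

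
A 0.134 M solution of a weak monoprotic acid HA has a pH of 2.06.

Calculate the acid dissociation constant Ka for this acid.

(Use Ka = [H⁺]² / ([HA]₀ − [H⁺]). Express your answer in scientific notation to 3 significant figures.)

[H⁺] = 10^(−pH) = 10^(−2.06) = 8.710e-03 M. For HA ⇌ H⁺ + A⁻, Ka = [H⁺][A⁻]/[HA] = [H⁺]² / ([HA]₀ − [H⁺]) = (8.710e-03)² / (0.134 − 8.710e-03) = 6.05e-04.

K_a = 6.05e-04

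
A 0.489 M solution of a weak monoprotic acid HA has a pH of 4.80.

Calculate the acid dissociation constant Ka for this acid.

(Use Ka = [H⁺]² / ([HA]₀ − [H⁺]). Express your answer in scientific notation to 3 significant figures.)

[H⁺] = 10^(−pH) = 10^(−4.80) = 1.585e-05 M. For HA ⇌ H⁺ + A⁻, Ka = [H⁺][A⁻]/[HA] = [H⁺]² / ([HA]₀ − [H⁺]) = (1.585e-05)² / (0.489 − 1.585e-05) = 5.14e-10.

K_a = 5.14e-10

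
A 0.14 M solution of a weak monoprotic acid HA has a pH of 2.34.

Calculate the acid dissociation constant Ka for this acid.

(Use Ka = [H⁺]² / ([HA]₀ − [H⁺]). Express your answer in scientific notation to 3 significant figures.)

[H⁺] = 10^(−pH) = 10^(−2.34) = 4.571e-03 M. For HA ⇌ H⁺ + A⁻, Ka = [H⁺][A⁻]/[HA] = [H⁺]² / ([HA]₀ − [H⁺]) = (4.571e-03)² / (0.14 − 4.571e-03) = 1.54e-04.

K_a = 1.54e-04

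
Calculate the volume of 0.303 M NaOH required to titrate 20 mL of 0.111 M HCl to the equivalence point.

At equivalence: moles acid = moles base. moles HCl = 0.111 × 20/1000 = 0.00222 mol. V_base = moles / 0.303 × 1000 = 7.3 mL.

V_{base} = 7.3 mL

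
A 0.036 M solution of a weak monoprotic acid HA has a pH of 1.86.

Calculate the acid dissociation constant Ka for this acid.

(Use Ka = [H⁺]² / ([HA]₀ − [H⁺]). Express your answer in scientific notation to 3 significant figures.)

[H⁺] = 10^(−pH) = 10^(−1.86) = 1.380e-02 M. For HA ⇌ H⁺ + A⁻, Ka = [H⁺][A⁻]/[HA] = [H⁺]² / ([HA]₀ − [H⁺]) = (1.380e-02)² / (0.036 − 1.380e-02) = 8.58e-03.

K_a = 8.58e-03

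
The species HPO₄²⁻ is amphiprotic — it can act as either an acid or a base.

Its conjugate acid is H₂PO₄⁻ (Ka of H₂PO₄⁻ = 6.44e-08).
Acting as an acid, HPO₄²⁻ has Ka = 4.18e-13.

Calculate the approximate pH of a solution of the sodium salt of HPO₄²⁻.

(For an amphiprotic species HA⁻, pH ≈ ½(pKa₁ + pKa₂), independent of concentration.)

pKa₁ = -log(6.44e-08) = 7.19; pKa₂ = -log(4.18e-13) = 12.38. For an amphiprotic species, pH ≈ ½(pKa₁ + pKa₂) = ½(7.19 + 12.38) = 9.78.

pH = 9.78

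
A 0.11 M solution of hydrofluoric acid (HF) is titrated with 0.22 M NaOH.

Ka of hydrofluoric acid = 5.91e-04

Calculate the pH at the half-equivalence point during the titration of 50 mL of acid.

At half-equivalence [HA] = [A⁻], so Henderson-Hasselbalch gives pH = pKa = -log(5.91e-04) = 3.23.

pH = pKa = 3.23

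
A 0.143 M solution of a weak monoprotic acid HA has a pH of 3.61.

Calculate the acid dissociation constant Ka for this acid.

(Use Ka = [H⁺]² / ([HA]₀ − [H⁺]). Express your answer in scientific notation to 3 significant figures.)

[H⁺] = 10^(−pH) = 10^(−3.61) = 2.455e-04 M. For HA ⇌ H⁺ + A⁻, Ka = [H⁺][A⁻]/[HA] = [H⁺]² / ([HA]₀ − [H⁺]) = (2.455e-04)² / (0.143 − 2.455e-04) = 4.22e-07.

K_a = 4.22e-07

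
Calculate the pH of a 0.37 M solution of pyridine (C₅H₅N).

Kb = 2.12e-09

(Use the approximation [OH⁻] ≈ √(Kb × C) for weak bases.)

[OH⁻] = √(Kb × C) = √(2.12e-09 × 0.37) = 2.8007e-05. pOH = 4.55, pH = 14 - pOH

pH = 9.45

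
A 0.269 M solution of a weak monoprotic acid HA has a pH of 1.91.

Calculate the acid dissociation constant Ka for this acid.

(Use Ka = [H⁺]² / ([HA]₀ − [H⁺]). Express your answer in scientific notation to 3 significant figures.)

[H⁺] = 10^(−pH) = 10^(−1.91) = 1.230e-02 M. For HA ⇌ H⁺ + A⁻, Ka = [H⁺][A⁻]/[HA] = [H⁺]² / ([HA]₀ − [H⁺]) = (1.230e-02)² / (0.269 − 1.230e-02) = 5.90e-04.

K_a = 5.90e-04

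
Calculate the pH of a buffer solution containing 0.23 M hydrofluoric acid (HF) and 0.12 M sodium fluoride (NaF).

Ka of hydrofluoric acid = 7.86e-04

pKa = -log(7.86e-04) = 3.10. pH = pKa + log([A⁻]/[HA]) = 3.10 + log(0.12/0.23)

pH = 2.82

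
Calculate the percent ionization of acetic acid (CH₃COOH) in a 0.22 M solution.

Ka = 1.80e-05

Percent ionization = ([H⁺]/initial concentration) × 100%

Using Ka equilibrium: x² + Ka×x - Ka×C = 0. Solving: [H⁺] = 1.9810e-03. Percent = (1.9810e-03/0.22) × 100

Percent ionization = 0.9%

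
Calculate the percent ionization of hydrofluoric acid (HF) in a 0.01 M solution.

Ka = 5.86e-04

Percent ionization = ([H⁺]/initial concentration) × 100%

Using Ka equilibrium: x² + Ka×x - Ka×C = 0. Solving: [H⁺] = 2.1454e-03. Percent = (2.1454e-03/0.01) × 100

Percent ionization = 21.5%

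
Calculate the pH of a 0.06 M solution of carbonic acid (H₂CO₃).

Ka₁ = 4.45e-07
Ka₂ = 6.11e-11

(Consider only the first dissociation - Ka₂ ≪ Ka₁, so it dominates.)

First dissociation dominates. From Ka₁ = [H⁺][HA⁻]/[H₂A], x² + Ka₁·x − Ka₁·C = 0 with C = 0.06 M and Ka₁ = 4.45e-07. Solving: [H⁺] = (−Ka₁ + √(Ka₁² + 4·Ka₁·C)) / 2 = 1.6318e-04 M. pH = -log(1.6318e-04) = 3.79.

pH = 3.79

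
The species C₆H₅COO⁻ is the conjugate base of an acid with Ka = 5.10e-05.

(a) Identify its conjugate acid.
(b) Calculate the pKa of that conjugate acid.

(a) The conjugate acid is formed by adding one H⁺ to C₆H₅COO⁻, giving C₆H₅COOH. (b) pKa = -log(Ka) = -log(5.10e-05) = 4.29.

Conjugate acid: C₆H₅COOH; pK_a = 4.29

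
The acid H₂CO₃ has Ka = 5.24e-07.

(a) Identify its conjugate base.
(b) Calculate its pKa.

(a) The conjugate base is formed by removing one H⁺ from H₂CO₃, giving HCO₃⁻. (b) pKa = -log(Ka) = -log(5.24e-07) = 6.28.

Conjugate base: HCO₃⁻; pK_a = 6.28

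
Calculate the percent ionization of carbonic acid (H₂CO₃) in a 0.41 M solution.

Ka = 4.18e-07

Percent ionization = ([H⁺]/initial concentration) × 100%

Using Ka equilibrium: x² + Ka×x - Ka×C = 0. Solving: [H⁺] = 4.1377e-04. Percent = (4.1377e-04/0.41) × 100

Percent ionization = 0.101%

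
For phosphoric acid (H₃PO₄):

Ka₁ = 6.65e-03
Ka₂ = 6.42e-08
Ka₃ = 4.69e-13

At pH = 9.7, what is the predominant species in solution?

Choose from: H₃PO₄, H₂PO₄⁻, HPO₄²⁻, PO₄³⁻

pKa₁ = 2.18, pKa₂ = 7.19, pKa₃ = 12.33. For a polyprotic acid the predominant species crosses at each pKa: below pKa_n the protonated form dominates, above it the deprotonated form does. At pH = 9.7, the predominant species is HPO₄²⁻.

HPO₄²⁻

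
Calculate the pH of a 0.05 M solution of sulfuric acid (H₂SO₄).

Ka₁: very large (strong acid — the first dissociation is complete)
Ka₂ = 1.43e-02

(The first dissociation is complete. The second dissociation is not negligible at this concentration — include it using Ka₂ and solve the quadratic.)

First dissociation is complete: [H⁺]₀ = [HSO₄⁻]₀ = C = 0.05 M. Second dissociation HSO₄⁻ ⇌ H⁺ + SO₄²⁻: let x = [SO₄²⁻]. Ka₂ = (C + x)·x / (C − x) = 1.43e-02 → x² + (C + Ka₂)·x − Ka₂·C = 0 → x² + 0.06430·x − 7.150e-04 = 0. x = (−0.06430 + √(0.06430² + 4 × 7.150e-04)) / 2 = 9.6665e-03 M. [H⁺] = C + x = 0.05 + 9.6665e-03 = 5.9667e-02 M. pH = -log(5.9667e-02) = 1.22.

pH = 1.22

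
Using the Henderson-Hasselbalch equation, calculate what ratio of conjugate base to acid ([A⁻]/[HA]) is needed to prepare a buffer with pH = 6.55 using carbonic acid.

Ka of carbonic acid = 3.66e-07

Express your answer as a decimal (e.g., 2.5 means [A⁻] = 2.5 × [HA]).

pKa = -log(3.66e-07) = 6.4365. pH = pKa + log([A⁻]/[HA]), so log([A⁻]/[HA]) = pH − pKa = 6.55 − 6.4365 = 0.1135. [A⁻]/[HA] = 10^(0.1135) = 1.30

[A⁻]/[HA] = 1.30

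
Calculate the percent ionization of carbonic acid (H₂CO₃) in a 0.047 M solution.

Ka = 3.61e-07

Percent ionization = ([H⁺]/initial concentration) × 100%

Using Ka equilibrium: x² + Ka×x - Ka×C = 0. Solving: [H⁺] = 1.3008e-04. Percent = (1.3008e-04/0.047) × 100

Percent ionization = 0.277%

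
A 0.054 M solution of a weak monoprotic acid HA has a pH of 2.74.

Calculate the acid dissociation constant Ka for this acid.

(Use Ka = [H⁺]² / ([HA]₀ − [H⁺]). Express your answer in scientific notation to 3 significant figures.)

[H⁺] = 10^(−pH) = 10^(−2.74) = 1.820e-03 M. For HA ⇌ H⁺ + A⁻, Ka = [H⁺][A⁻]/[HA] = [H⁺]² / ([HA]₀ − [H⁺]) = (1.820e-03)² / (0.054 − 1.820e-03) = 6.35e-05.

K_a = 6.35e-05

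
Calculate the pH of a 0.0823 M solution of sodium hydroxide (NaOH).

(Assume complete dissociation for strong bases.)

[OH⁻] = 0.0823 M for strong base. pOH = -log[OH⁻] = 1.08, pH = 14 - pOH

pH = 12.92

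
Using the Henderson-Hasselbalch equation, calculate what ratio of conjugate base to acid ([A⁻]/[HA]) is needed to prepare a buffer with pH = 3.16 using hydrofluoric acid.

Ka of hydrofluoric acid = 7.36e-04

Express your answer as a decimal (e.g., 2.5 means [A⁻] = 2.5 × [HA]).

pKa = -log(7.36e-04) = 3.1331. pH = pKa + log([A⁻]/[HA]), so log([A⁻]/[HA]) = pH − pKa = 3.16 − 3.1331 = 0.0269. [A⁻]/[HA] = 10^(0.0269) = 1.06

[A⁻]/[HA] = 1.06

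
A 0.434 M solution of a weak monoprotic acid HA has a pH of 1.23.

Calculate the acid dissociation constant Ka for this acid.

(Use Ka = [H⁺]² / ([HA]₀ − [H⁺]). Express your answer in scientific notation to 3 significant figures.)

[H⁺] = 10^(−pH) = 10^(−1.23) = 5.888e-02 M. For HA ⇌ H⁺ + A⁻, Ka = [H⁺][A⁻]/[HA] = [H⁺]² / ([HA]₀ − [H⁺]) = (5.888e-02)² / (0.434 − 5.888e-02) = 9.24e-03.

K_a = 9.24e-03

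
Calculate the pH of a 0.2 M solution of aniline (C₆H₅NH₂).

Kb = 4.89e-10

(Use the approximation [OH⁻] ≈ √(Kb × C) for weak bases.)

[OH⁻] = √(Kb × C) = √(4.89e-10 × 0.2) = 9.8894e-06. pOH = 5.00, pH = 14 - pOH

pH = 9.00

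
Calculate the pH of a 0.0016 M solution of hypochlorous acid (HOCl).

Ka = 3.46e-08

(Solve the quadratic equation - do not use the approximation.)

x² + Ka×x - Ka×C = 0. Using quadratic formula: [H⁺] = 7.4232e-06

pH = 5.13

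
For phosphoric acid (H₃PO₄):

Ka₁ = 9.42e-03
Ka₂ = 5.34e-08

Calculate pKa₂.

pKa₂ = -log(Ka₂) = -log(5.34e-08) = 7.27.

pK_{a2} = 7.27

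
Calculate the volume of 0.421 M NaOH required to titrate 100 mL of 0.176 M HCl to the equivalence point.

At equivalence: moles acid = moles base. moles HCl = 0.176 × 100/1000 = 0.0176 mol. V_base = moles / 0.421 × 1000 = 41.8 mL.

V_{base} = 41.8 mL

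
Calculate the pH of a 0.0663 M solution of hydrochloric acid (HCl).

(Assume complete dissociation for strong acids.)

[H⁺] = 0.0663 M for strong acid. pH = -log[H⁺] = -log(0.0663)

pH = 1.18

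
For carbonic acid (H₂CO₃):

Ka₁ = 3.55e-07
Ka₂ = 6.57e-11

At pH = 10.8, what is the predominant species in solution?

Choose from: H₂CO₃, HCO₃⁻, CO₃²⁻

pKa₁ = 6.45, pKa₂ = 10.18. For a polyprotic acid the predominant species crosses at each pKa: below pKa_n the protonated form dominates, above it the deprotonated form does. At pH = 10.8, the predominant species is CO₃²⁻.

CO₃²⁻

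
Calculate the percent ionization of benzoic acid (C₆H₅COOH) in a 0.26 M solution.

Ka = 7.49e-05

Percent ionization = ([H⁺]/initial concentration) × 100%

Using Ka equilibrium: x² + Ka×x - Ka×C = 0. Solving: [H⁺] = 4.3756e-03. Percent = (4.3756e-03/0.26) × 100

Percent ionization = 1.68%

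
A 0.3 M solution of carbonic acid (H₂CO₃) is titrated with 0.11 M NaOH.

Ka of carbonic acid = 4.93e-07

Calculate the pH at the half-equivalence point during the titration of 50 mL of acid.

At half-equivalence [HA] = [A⁻], so Henderson-Hasselbalch gives pH = pKa = -log(4.93e-07) = 6.31.

pH = pKa = 6.31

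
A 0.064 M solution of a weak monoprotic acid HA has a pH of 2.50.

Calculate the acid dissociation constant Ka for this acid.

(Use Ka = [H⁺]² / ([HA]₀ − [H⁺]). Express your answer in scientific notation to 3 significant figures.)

[H⁺] = 10^(−pH) = 10^(−2.50) = 3.162e-03 M. For HA ⇌ H⁺ + A⁻, Ka = [H⁺][A⁻]/[HA] = [H⁺]² / ([HA]₀ − [H⁺]) = (3.162e-03)² / (0.064 − 3.162e-03) = 1.64e-04.

K_a = 1.64e-04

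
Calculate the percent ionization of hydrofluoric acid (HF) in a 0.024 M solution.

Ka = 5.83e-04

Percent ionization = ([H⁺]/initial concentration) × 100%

Using Ka equilibrium: x² + Ka×x - Ka×C = 0. Solving: [H⁺] = 3.4604e-03. Percent = (3.4604e-03/0.024) × 100

Percent ionization = 14.4%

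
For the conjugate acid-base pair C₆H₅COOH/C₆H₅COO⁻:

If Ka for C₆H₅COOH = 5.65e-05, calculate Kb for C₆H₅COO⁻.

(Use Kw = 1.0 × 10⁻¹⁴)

For a conjugate pair Ka × Kb = Kw, so Kb = Kw/Ka = 1.0 × 10⁻¹⁴ / 5.65e-05 = 1.77e-10.

K_b = 1.77e-10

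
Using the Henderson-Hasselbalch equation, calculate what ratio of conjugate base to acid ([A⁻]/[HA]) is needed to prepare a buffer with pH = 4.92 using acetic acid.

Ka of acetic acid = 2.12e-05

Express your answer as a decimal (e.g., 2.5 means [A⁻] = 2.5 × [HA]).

pKa = -log(2.12e-05) = 4.6737. pH = pKa + log([A⁻]/[HA]), so log([A⁻]/[HA]) = pH − pKa = 4.92 − 4.6737 = 0.2463. [A⁻]/[HA] = 10^(0.2463) = 1.76

[A⁻]/[HA] = 1.76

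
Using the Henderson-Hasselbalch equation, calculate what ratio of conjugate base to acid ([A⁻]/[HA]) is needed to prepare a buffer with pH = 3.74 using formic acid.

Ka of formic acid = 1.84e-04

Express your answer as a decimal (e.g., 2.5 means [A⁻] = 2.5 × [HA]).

pKa = -log(1.84e-04) = 3.7352. pH = pKa + log([A⁻]/[HA]), so log([A⁻]/[HA]) = pH − pKa = 3.74 − 3.7352 = 0.0048. [A⁻]/[HA] = 10^(0.0048) = 1.01

[A⁻]/[HA] = 1.01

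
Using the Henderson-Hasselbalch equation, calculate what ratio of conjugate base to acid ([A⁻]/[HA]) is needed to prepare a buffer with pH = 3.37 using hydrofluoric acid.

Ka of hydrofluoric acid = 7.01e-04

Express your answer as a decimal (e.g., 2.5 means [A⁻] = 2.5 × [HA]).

pKa = -log(7.01e-04) = 3.1543. pH = pKa + log([A⁻]/[HA]), so log([A⁻]/[HA]) = pH − pKa = 3.37 − 3.1543 = 0.2157. [A⁻]/[HA] = 10^(0.2157) = 1.64

[A⁻]/[HA] = 1.64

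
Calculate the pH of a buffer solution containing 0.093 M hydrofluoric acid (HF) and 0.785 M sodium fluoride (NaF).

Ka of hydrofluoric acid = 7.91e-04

pKa = -log(7.91e-04) = 3.10. pH = pKa + log([A⁻]/[HA]) = 3.10 + log(0.785/0.093)

pH = 4.03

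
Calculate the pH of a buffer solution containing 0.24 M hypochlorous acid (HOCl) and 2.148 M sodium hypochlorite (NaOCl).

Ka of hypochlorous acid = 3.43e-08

pKa = -log(3.43e-08) = 7.46. pH = pKa + log([A⁻]/[HA]) = 7.46 + log(2.148/0.24)

pH = 8.42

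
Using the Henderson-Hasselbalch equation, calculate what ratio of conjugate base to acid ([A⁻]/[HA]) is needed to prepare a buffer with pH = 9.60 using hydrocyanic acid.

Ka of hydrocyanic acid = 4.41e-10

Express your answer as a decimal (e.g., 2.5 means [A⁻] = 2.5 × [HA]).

pKa = -log(4.41e-10) = 9.3556. pH = pKa + log([A⁻]/[HA]), so log([A⁻]/[HA]) = pH − pKa = 9.60 − 9.3556 = 0.2444. [A⁻]/[HA] = 10^(0.2444) = 1.76

[A⁻]/[HA] = 1.76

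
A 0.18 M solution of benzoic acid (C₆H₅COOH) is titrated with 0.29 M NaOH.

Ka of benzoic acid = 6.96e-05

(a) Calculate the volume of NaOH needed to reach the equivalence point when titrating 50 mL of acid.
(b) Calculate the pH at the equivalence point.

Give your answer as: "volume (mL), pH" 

moles acid = 0.18 × 50/1000 = 0.009 mol; V_base = moles/0.29 × 1000 = 31.0 mL. At equivalence only the conjugate base is present: [A⁻] = 0.009/0.081 = 1.1106e-01 M. Kb = Kw/Ka = 1.44e-10; [OH⁻] = √(Kb × [A⁻]) = 3.9947e-06; pOH = 5.40; pH = 14 - pOH = 8.60.

V = 31.0 mL, pH = 8.60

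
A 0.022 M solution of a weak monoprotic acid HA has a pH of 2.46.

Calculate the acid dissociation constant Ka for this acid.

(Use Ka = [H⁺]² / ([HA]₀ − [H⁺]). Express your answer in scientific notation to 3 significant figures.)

[H⁺] = 10^(−pH) = 10^(−2.46) = 3.467e-03 M. For HA ⇌ H⁺ + A⁻, Ka = [H⁺][A⁻]/[HA] = [H⁺]² / ([HA]₀ − [H⁺]) = (3.467e-03)² / (0.022 − 3.467e-03) = 6.49e-04.

K_a = 6.49e-04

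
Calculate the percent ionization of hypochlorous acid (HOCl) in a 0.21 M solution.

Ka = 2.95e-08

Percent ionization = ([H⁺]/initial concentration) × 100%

Using Ka equilibrium: x² + Ka×x - Ka×C = 0. Solving: [H⁺] = 7.8694e-05. Percent = (7.8694e-05/0.21) × 100

Percent ionization = 0.0375%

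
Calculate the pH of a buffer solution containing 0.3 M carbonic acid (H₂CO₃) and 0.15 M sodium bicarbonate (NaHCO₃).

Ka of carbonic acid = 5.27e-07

pKa = -log(5.27e-07) = 6.28. pH = pKa + log([A⁻]/[HA]) = 6.28 + log(0.15/0.3)

pH = 5.98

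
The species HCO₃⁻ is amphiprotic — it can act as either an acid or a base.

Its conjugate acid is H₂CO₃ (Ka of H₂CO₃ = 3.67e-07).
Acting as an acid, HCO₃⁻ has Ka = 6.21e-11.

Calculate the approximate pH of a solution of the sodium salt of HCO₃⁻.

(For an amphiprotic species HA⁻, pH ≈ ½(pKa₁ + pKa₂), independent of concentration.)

pKa₁ = -log(3.67e-07) = 6.44; pKa₂ = -log(6.21e-11) = 10.21. For an amphiprotic species, pH ≈ ½(pKa₁ + pKa₂) = ½(6.44 + 10.21) = 8.32.

pH = 8.32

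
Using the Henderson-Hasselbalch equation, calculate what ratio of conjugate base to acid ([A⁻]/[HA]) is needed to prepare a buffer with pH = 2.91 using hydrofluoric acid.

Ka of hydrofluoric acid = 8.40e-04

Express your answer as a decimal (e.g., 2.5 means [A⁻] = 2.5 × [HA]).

pKa = -log(8.40e-04) = 3.0757. pH = pKa + log([A⁻]/[HA]), so log([A⁻]/[HA]) = pH − pKa = 2.91 − 3.0757 = -0.1657. [A⁻]/[HA] = 10^(-0.1657) = 0.683

[A⁻]/[HA] = 0.683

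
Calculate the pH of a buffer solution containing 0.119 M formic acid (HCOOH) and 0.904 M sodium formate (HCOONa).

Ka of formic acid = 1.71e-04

pKa = -log(1.71e-04) = 3.77. pH = pKa + log([A⁻]/[HA]) = 3.77 + log(0.904/0.119)

pH = 4.65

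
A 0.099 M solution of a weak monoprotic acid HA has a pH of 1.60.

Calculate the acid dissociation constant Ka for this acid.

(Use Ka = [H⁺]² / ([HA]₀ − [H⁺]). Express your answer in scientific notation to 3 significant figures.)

[H⁺] = 10^(−pH) = 10^(−1.60) = 2.512e-02 M. For HA ⇌ H⁺ + A⁻, Ka = [H⁺][A⁻]/[HA] = [H⁺]² / ([HA]₀ − [H⁺]) = (2.512e-02)² / (0.099 − 2.512e-02) = 8.54e-03.

K_a = 8.54e-03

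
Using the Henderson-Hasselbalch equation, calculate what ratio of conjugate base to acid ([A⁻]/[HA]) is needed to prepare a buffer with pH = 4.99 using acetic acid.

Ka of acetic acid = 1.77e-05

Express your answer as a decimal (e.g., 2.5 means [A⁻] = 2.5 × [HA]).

pKa = -log(1.77e-05) = 4.7520. pH = pKa + log([A⁻]/[HA]), so log([A⁻]/[HA]) = pH − pKa = 4.99 − 4.7520 = 0.2380. [A⁻]/[HA] = 10^(0.2380) = 1.73

[A⁻]/[HA] = 1.73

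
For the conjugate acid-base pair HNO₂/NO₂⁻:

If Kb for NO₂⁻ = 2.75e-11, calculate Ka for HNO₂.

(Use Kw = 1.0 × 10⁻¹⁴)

For a conjugate pair Ka × Kb = Kw, so Ka = Kw/Kb = 1.0 × 10⁻¹⁴ / 2.75e-11 = 3.64e-04.

K_a = 3.64e-04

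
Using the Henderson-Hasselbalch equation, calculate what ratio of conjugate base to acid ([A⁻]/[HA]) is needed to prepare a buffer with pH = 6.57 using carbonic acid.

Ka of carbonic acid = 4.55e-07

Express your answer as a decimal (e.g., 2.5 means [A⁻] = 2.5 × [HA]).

pKa = -log(4.55e-07) = 6.3420. pH = pKa + log([A⁻]/[HA]), so log([A⁻]/[HA]) = pH − pKa = 6.57 − 6.3420 = 0.2280. [A⁻]/[HA] = 10^(0.2280) = 1.69

[A⁻]/[HA] = 1.69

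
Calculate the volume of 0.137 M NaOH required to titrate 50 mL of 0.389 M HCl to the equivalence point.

At equivalence: moles acid = moles base. moles HCl = 0.389 × 50/1000 = 0.01945 mol. V_base = moles / 0.137 × 1000 = 142.0 mL.

V_{base} = 142.0 mL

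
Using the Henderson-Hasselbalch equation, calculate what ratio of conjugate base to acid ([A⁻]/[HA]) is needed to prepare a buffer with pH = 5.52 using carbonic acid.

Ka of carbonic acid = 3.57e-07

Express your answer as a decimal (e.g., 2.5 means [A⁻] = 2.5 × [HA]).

pKa = -log(3.57e-07) = 6.4473. pH = pKa + log([A⁻]/[HA]), so log([A⁻]/[HA]) = pH − pKa = 5.52 − 6.4473 = -0.9273. [A⁻]/[HA] = 10^(-0.9273) = 0.118

[A⁻]/[HA] = 0.118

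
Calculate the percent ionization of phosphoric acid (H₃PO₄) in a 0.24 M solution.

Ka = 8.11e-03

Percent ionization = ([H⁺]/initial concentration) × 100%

Using Ka equilibrium: x² + Ka×x - Ka×C = 0. Solving: [H⁺] = 4.0249e-02. Percent = (4.0249e-02/0.24) × 100

Percent ionization = 16.8%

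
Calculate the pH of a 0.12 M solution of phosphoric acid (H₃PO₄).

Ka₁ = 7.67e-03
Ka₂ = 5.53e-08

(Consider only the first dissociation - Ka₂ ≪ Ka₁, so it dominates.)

First dissociation dominates. From Ka₁ = [H⁺][HA⁻]/[H₂A], x² + Ka₁·x − Ka₁·C = 0 with C = 0.12 M and Ka₁ = 7.67e-03. Solving: [H⁺] = (−Ka₁ + √(Ka₁² + 4·Ka₁·C)) / 2 = 2.6745e-02 M. pH = -log(2.6745e-02) = 1.57.

pH = 1.57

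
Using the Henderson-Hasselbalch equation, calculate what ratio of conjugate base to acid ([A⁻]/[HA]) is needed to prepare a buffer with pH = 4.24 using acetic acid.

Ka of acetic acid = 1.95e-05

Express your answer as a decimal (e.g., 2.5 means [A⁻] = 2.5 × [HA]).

pKa = -log(1.95e-05) = 4.7100. pH = pKa + log([A⁻]/[HA]), so log([A⁻]/[HA]) = pH − pKa = 4.24 − 4.7100 = -0.4700. [A⁻]/[HA] = 10^(-0.4700) = 0.339

[A⁻]/[HA] = 0.339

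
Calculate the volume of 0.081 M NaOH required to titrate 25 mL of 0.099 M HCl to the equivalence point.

At equivalence: moles acid = moles base. moles HCl = 0.099 × 25/1000 = 0.002475 mol. V_base = moles / 0.081 × 1000 = 30.6 mL.

V_{base} = 30.6 mL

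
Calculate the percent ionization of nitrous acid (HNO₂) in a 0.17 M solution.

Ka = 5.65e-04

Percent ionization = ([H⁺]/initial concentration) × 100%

Using Ka equilibrium: x² + Ka×x - Ka×C = 0. Solving: [H⁺] = 9.5221e-03. Percent = (9.5221e-03/0.17) × 100

Percent ionization = 5.6%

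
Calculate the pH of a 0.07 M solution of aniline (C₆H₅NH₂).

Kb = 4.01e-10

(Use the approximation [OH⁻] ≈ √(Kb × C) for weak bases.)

[OH⁻] = √(Kb × C) = √(4.01e-10 × 0.07) = 5.2981e-06. pOH = 5.28, pH = 14 - pOH

pH = 8.72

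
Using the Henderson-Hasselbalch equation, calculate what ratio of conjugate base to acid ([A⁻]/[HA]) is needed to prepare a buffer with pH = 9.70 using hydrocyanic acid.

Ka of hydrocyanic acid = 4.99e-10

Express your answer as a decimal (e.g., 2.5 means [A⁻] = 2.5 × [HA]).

pKa = -log(4.99e-10) = 9.3019. pH = pKa + log([A⁻]/[HA]), so log([A⁻]/[HA]) = pH − pKa = 9.70 − 9.3019 = 0.3981. [A⁻]/[HA] = 10^(0.3981) = 2.50

[A⁻]/[HA] = 2.50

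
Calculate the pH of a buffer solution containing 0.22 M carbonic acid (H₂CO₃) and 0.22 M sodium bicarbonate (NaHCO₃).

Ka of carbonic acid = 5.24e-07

pKa = -log(5.24e-07) = 6.28. pH = pKa + log([A⁻]/[HA]) = 6.28 + log(0.22/0.22)

pH = 6.28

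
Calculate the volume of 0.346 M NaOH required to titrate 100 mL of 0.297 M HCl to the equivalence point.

At equivalence: moles acid = moles base. moles HCl = 0.297 × 100/1000 = 0.0297 mol. V_base = moles / 0.346 × 1000 = 85.8 mL.

V_{base} = 85.8 mL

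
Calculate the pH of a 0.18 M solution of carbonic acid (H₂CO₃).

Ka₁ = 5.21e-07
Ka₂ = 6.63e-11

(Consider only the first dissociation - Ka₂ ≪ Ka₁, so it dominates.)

First dissociation dominates. From Ka₁ = [H⁺][HA⁻]/[H₂A], x² + Ka₁·x − Ka₁·C = 0 with C = 0.18 M and Ka₁ = 5.21e-07. Solving: [H⁺] = (−Ka₁ + √(Ka₁² + 4·Ka₁·C)) / 2 = 3.0597e-04 M. pH = -log(3.0597e-04) = 3.51.

pH = 3.51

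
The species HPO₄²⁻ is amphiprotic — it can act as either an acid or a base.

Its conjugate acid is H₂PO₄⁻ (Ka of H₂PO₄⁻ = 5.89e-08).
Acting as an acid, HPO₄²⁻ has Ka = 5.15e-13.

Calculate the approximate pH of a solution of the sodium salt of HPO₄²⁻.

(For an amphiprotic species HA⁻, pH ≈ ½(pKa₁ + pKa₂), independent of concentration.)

pKa₁ = -log(5.89e-08) = 7.23; pKa₂ = -log(5.15e-13) = 12.29. For an amphiprotic species, pH ≈ ½(pKa₁ + pKa₂) = ½(7.23 + 12.29) = 9.76.

pH = 9.76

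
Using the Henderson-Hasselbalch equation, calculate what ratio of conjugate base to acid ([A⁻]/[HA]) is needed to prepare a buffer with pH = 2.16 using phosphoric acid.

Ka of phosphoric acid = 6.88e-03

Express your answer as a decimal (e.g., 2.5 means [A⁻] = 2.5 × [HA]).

pKa = -log(6.88e-03) = 2.1624. pH = pKa + log([A⁻]/[HA]), so log([A⁻]/[HA]) = pH − pKa = 2.16 − 2.1624 = -0.0024. [A⁻]/[HA] = 10^(-0.0024) = 0.994

[A⁻]/[HA] = 0.994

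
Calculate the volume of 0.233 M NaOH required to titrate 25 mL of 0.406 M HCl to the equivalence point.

At equivalence: moles acid = moles base. moles HCl = 0.406 × 25/1000 = 0.01015 mol. V_base = moles / 0.233 × 1000 = 43.6 mL.

V_{base} = 43.6 mL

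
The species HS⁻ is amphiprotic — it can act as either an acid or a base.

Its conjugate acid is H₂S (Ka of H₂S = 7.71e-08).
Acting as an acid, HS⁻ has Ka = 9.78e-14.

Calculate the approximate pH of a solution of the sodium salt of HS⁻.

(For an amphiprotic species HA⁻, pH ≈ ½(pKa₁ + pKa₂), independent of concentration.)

pKa₁ = -log(7.71e-08) = 7.11; pKa₂ = -log(9.78e-14) = 13.01. For an amphiprotic species, pH ≈ ½(pKa₁ + pKa₂) = ½(7.11 + 13.01) = 10.06.

pH = 10.06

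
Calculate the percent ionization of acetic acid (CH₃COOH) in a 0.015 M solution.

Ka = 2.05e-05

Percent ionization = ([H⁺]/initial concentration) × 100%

Using Ka equilibrium: x² + Ka×x - Ka×C = 0. Solving: [H⁺] = 5.4437e-04. Percent = (5.4437e-04/0.015) × 100

Percent ionization = 3.63%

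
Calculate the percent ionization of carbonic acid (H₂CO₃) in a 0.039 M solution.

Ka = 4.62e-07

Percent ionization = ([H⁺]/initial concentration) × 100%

Using Ka equilibrium: x² + Ka×x - Ka×C = 0. Solving: [H⁺] = 1.3400e-04. Percent = (1.3400e-04/0.039) × 100

Percent ionization = 0.344%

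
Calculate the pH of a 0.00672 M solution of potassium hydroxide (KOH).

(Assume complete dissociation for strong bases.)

[OH⁻] = 0.00672 M for strong base. pOH = -log[OH⁻] = 2.17, pH = 14 - pOH

pH = 11.83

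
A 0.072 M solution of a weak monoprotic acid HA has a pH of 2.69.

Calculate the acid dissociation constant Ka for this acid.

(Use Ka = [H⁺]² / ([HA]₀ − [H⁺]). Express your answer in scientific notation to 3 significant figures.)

[H⁺] = 10^(−pH) = 10^(−2.69) = 2.042e-03 M. For HA ⇌ H⁺ + A⁻, Ka = [H⁺][A⁻]/[HA] = [H⁺]² / ([HA]₀ − [H⁺]) = (2.042e-03)² / (0.072 − 2.042e-03) = 5.96e-05.

K_a = 5.96e-05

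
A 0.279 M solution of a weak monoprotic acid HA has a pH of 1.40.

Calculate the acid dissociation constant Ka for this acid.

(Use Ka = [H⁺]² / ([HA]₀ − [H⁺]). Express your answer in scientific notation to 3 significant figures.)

[H⁺] = 10^(−pH) = 10^(−1.40) = 3.981e-02 M. For HA ⇌ H⁺ + A⁻, Ka = [H⁺][A⁻]/[HA] = [H⁺]² / ([HA]₀ − [H⁺]) = (3.981e-02)² / (0.279 − 3.981e-02) = 6.63e-03.

K_a = 6.63e-03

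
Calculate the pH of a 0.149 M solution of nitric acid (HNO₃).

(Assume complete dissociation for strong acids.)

[H⁺] = 0.149 M for strong acid. pH = -log[H⁺] = -log(0.149)

pH = 0.83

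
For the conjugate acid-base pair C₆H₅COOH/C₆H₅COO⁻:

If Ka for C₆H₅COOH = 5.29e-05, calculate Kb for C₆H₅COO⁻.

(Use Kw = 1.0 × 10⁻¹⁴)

For a conjugate pair Ka × Kb = Kw, so Kb = Kw/Ka = 1.0 × 10⁻¹⁴ / 5.29e-05 = 1.89e-10.

K_b = 1.89e-10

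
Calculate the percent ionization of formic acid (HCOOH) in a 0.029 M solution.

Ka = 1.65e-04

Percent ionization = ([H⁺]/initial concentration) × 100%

Using Ka equilibrium: x² + Ka×x - Ka×C = 0. Solving: [H⁺] = 2.1065e-03. Percent = (2.1065e-03/0.029) × 100

Percent ionization = 7.26%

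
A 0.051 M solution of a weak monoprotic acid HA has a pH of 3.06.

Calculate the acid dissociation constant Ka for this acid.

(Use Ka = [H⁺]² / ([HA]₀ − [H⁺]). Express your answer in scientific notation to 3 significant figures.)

[H⁺] = 10^(−pH) = 10^(−3.06) = 8.710e-04 M. For HA ⇌ H⁺ + A⁻, Ka = [H⁺][A⁻]/[HA] = [H⁺]² / ([HA]₀ − [H⁺]) = (8.710e-04)² / (0.051 − 8.710e-04) = 1.51e-05.

K_a = 1.51e-05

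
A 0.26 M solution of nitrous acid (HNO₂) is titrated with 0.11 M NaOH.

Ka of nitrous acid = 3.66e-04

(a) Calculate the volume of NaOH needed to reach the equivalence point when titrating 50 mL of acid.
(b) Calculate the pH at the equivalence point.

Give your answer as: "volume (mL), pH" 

moles acid = 0.26 × 50/1000 = 0.013 mol; V_base = moles/0.11 × 1000 = 118.2 mL. At equivalence only the conjugate base is present: [A⁻] = 0.013/0.168 = 7.7297e-02 M. Kb = Kw/Ka = 2.73e-11; [OH⁻] = √(Kb × [A⁻]) = 1.4533e-06; pOH = 5.84; pH = 14 - pOH = 8.16.

V = 118.2 mL, pH = 8.16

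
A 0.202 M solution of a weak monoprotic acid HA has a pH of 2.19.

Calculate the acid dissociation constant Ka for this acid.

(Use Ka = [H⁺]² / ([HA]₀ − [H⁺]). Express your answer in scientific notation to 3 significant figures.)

[H⁺] = 10^(−pH) = 10^(−2.19) = 6.457e-03 M. For HA ⇌ H⁺ + A⁻, Ka = [H⁺][A⁻]/[HA] = [H⁺]² / ([HA]₀ − [H⁺]) = (6.457e-03)² / (0.202 − 6.457e-03) = 2.13e-04.

K_a = 2.13e-04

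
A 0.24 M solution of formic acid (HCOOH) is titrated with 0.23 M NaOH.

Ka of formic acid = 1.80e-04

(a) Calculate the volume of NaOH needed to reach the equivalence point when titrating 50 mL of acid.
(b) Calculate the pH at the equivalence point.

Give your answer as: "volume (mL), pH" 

moles acid = 0.24 × 50/1000 = 0.012 mol; V_base = moles/0.23 × 1000 = 52.2 mL. At equivalence only the conjugate base is present: [A⁻] = 0.012/0.102 = 1.1745e-01 M. Kb = Kw/Ka = 5.56e-11; [OH⁻] = √(Kb × [A⁻]) = 2.5544e-06; pOH = 5.59; pH = 14 - pOH = 8.41.

V = 52.2 mL, pH = 8.41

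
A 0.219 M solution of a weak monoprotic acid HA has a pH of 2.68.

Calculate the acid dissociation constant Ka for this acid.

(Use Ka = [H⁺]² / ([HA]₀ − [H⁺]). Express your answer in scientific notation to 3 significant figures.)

[H⁺] = 10^(−pH) = 10^(−2.68) = 2.089e-03 M. For HA ⇌ H⁺ + A⁻, Ka = [H⁺][A⁻]/[HA] = [H⁺]² / ([HA]₀ − [H⁺]) = (2.089e-03)² / (0.219 − 2.089e-03) = 2.01e-05.

K_a = 2.01e-05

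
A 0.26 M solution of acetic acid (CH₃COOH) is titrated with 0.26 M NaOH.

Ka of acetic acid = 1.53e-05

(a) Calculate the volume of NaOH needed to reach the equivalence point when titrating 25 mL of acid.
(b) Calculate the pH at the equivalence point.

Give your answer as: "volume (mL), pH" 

moles acid = 0.26 × 25/1000 = 0.0065 mol; V_base = moles/0.26 × 1000 = 25.0 mL. At equivalence only the conjugate base is present: [A⁻] = 0.0065/0.050 = 1.3000e-01 M. Kb = Kw/Ka = 6.54e-10; [OH⁻] = √(Kb × [A⁻]) = 9.2178e-06; pOH = 5.04; pH = 14 - pOH = 8.96.

V = 25.0 mL, pH = 8.96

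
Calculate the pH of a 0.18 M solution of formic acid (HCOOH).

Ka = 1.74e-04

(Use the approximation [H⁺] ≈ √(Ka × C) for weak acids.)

[H⁺] = √(Ka × C) = √(1.74e-04 × 0.18) = 5.5964e-03. pH = -log(5.5964e-03)

pH = 2.25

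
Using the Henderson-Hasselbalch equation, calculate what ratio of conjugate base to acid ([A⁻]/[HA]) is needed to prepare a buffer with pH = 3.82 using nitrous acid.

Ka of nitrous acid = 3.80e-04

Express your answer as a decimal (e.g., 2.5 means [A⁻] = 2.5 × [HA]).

pKa = -log(3.80e-04) = 3.4202. pH = pKa + log([A⁻]/[HA]), so log([A⁻]/[HA]) = pH − pKa = 3.82 − 3.4202 = 0.3998. [A⁻]/[HA] = 10^(0.3998) = 2.51

[A⁻]/[HA] = 2.51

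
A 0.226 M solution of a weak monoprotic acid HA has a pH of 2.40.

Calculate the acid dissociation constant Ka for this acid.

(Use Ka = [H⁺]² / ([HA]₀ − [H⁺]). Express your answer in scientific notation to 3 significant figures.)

[H⁺] = 10^(−pH) = 10^(−2.40) = 3.981e-03 M. For HA ⇌ H⁺ + A⁻, Ka = [H⁺][A⁻]/[HA] = [H⁺]² / ([HA]₀ − [H⁺]) = (3.981e-03)² / (0.226 − 3.981e-03) = 7.14e-05.

K_a = 7.14e-05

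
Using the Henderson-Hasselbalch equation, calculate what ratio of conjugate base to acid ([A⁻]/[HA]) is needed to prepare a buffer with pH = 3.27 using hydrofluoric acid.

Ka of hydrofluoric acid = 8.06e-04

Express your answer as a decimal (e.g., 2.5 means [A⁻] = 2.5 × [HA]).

pKa = -log(8.06e-04) = 3.0937. pH = pKa + log([A⁻]/[HA]), so log([A⁻]/[HA]) = pH − pKa = 3.27 − 3.0937 = 0.1763. [A⁻]/[HA] = 10^(0.1763) = 1.50

[A⁻]/[HA] = 1.50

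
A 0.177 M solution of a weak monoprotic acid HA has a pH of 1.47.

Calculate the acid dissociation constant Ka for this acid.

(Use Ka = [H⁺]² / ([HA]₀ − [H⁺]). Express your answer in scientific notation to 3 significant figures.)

[H⁺] = 10^(−pH) = 10^(−1.47) = 3.388e-02 M. For HA ⇌ H⁺ + A⁻, Ka = [H⁺][A⁻]/[HA] = [H⁺]² / ([HA]₀ − [H⁺]) = (3.388e-02)² / (0.177 − 3.388e-02) = 8.02e-03.

K_a = 8.02e-03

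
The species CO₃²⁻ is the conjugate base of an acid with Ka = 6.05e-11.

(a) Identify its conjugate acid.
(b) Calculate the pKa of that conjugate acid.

(a) The conjugate acid is formed by adding one H⁺ to CO₃²⁻, giving HCO₃⁻. (b) pKa = -log(Ka) = -log(6.05e-11) = 10.22.

Conjugate acid: HCO₃⁻; pK_a = 10.22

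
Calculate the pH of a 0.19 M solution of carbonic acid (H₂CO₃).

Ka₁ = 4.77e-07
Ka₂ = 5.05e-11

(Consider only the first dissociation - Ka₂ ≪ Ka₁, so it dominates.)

First dissociation dominates. From Ka₁ = [H⁺][HA⁻]/[H₂A], x² + Ka₁·x − Ka₁·C = 0 with C = 0.19 M and Ka₁ = 4.77e-07. Solving: [H⁺] = (−Ka₁ + √(Ka₁² + 4·Ka₁·C)) / 2 = 3.0081e-04 M. pH = -log(3.0081e-04) = 3.52.

pH = 3.52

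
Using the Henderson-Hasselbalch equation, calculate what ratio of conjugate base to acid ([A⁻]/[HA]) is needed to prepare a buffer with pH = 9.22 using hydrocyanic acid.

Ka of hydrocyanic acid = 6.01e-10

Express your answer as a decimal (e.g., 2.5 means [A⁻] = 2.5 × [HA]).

pKa = -log(6.01e-10) = 9.2211. pH = pKa + log([A⁻]/[HA]), so log([A⁻]/[HA]) = pH − pKa = 9.22 − 9.2211 = -0.0011. [A⁻]/[HA] = 10^(-0.0011) = 0.997

[A⁻]/[HA] = 0.997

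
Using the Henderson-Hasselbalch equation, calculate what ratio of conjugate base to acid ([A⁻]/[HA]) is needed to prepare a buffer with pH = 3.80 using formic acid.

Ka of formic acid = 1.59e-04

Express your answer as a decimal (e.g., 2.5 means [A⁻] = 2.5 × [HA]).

pKa = -log(1.59e-04) = 3.7986. pH = pKa + log([A⁻]/[HA]), so log([A⁻]/[HA]) = pH − pKa = 3.80 − 3.7986 = 0.0014. [A⁻]/[HA] = 10^(0.0014) = 1.00

[A⁻]/[HA] = 1.00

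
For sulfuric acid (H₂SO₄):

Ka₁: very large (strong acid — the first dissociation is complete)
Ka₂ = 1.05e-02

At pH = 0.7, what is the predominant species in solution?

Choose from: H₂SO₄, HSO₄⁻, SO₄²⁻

The first dissociation is complete, so H₂SO₄ itself is never the predominant species in water; pKa₂ = -log(1.05e-02) = 1.98. For a polyprotic acid the predominant species crosses at each pKa: below pKa_n the protonated form dominates, above it the deprotonated form does. At pH = 0.7, the predominant species is HSO₄⁻.

HSO₄⁻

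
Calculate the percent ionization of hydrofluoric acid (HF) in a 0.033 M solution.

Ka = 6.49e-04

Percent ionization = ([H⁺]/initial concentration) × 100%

Using Ka equilibrium: x² + Ka×x - Ka×C = 0. Solving: [H⁺] = 4.3147e-03. Percent = (4.3147e-03/0.033) × 100

Percent ionization = 13.1%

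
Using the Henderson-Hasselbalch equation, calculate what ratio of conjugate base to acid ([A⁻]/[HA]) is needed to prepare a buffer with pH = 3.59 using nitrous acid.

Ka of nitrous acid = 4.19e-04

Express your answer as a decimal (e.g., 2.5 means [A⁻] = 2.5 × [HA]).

pKa = -log(4.19e-04) = 3.3778. pH = pKa + log([A⁻]/[HA]), so log([A⁻]/[HA]) = pH − pKa = 3.59 − 3.3778 = 0.2122. [A⁻]/[HA] = 10^(0.2122) = 1.63

[A⁻]/[HA] = 1.63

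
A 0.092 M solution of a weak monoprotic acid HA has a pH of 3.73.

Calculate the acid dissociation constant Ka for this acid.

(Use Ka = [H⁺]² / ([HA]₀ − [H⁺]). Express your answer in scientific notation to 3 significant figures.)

[H⁺] = 10^(−pH) = 10^(−3.73) = 1.862e-04 M. For HA ⇌ H⁺ + A⁻, Ka = [H⁺][A⁻]/[HA] = [H⁺]² / ([HA]₀ − [H⁺]) = (1.862e-04)² / (0.092 − 1.862e-04) = 3.78e-07.

K_a = 3.78e-07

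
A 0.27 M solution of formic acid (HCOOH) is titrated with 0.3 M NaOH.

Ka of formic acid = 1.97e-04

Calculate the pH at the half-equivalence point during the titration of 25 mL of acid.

At half-equivalence [HA] = [A⁻], so Henderson-Hasselbalch gives pH = pKa = -log(1.97e-04) = 3.71.

pH = pKa = 3.71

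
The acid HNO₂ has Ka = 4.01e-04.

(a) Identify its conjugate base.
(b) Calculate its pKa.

(a) The conjugate base is formed by removing one H⁺ from HNO₂, giving NO₂⁻. (b) pKa = -log(Ka) = -log(4.01e-04) = 3.40.

Conjugate base: NO₂⁻; pK_a = 3.40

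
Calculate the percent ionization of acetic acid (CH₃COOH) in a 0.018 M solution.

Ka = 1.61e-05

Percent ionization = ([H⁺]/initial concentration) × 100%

Using Ka equilibrium: x² + Ka×x - Ka×C = 0. Solving: [H⁺] = 5.3034e-04. Percent = (5.3034e-04/0.018) × 100

Percent ionization = 2.95%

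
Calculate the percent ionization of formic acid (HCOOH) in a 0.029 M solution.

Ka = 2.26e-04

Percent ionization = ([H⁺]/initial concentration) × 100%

Using Ka equilibrium: x² + Ka×x - Ka×C = 0. Solving: [H⁺] = 2.4496e-03. Percent = (2.4496e-03/0.029) × 100

Percent ionization = 8.45%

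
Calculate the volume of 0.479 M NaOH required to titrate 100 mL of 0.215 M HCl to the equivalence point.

At equivalence: moles acid = moles base. moles HCl = 0.215 × 100/1000 = 0.0215 mol. V_base = moles / 0.479 × 1000 = 44.9 mL.

V_{base} = 44.9 mL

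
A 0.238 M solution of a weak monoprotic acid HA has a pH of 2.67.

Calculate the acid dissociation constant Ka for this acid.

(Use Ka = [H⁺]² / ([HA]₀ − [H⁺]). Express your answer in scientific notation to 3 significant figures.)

[H⁺] = 10^(−pH) = 10^(−2.67) = 2.138e-03 M. For HA ⇌ H⁺ + A⁻, Ka = [H⁺][A⁻]/[HA] = [H⁺]² / ([HA]₀ − [H⁺]) = (2.138e-03)² / (0.238 − 2.138e-03) = 1.94e-05.

K_a = 1.94e-05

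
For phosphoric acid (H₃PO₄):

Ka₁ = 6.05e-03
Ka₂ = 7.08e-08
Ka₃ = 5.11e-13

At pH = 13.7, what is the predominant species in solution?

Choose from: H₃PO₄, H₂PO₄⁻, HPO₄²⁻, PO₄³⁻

pKa₁ = 2.22, pKa₂ = 7.15, pKa₃ = 12.29. For a polyprotic acid the predominant species crosses at each pKa: below pKa_n the protonated form dominates, above it the deprotonated form does. At pH = 13.7, the predominant species is PO₄³⁻.

PO₄³⁻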